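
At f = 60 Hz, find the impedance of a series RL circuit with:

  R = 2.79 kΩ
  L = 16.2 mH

Step 1 — Angular frequency: ω = 2π·f = 2π·60 = 377 rad/s.
Step 2 — Component impedances:
  R: Z = R = 2790 Ω
  L: Z = jωL = j·377·0.0162 = 0 + j6.107 Ω
Step 3 — Series combination: Z_total = R + L = 2790 + j6.107 Ω = 2790∠0.1° Ω.

Z = 2790 + j6.107 Ω = 2790∠0.1° Ω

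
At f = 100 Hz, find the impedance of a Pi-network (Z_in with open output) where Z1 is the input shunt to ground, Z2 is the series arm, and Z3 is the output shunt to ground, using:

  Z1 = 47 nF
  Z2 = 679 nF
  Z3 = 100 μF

Step 1 — Angular frequency: ω = 2π·f = 2π·100 = 628.3 rad/s.
Step 2 — Component impedances:
  Z1: Z = 1/(jωC) = -j/(ω·C) = 0 - j3.386e+04 Ω
  Z2: Z = 1/(jωC) = -j/(ω·C) = 0 - j2344 Ω
  Z3: Z = 1/(jωC) = -j/(ω·C) = 0 - j15.92 Ω
Step 3 — With open output, the series arm Z2 and the output shunt Z3 appear in series to ground: Z2 + Z3 = 0 - j2360 Ω.
Step 4 — Parallel with input shunt Z1: Z_in = Z1 || (Z2 + Z3) = 0 - j2206 Ω = 2206∠-90.0° Ω.

Z = 0 - j2206 Ω = 2206∠-90.0° Ω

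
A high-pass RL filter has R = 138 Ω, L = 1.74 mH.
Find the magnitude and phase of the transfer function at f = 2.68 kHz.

Step 1 — Angular frequency: ω = 2π·2680 = 1.684e+04 rad/s.
Step 2 — Transfer function: H(jω) = jωL/(R + jωL).
Step 3 — Numerator jωL = j·29.3; denominator R + jωL = 138 + j29.3.
Step 4 — H = 0.04313 + j0.2032.
Step 5 — Magnitude: |H| = 0.2077 (-13.7 dB); phase: φ = 78.0°.

|H| = 0.2077 (-13.7 dB), φ = 78.0°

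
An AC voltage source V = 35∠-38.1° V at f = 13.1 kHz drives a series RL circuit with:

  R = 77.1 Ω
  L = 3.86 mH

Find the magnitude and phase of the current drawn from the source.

Step 1 — Angular frequency: ω = 2π·f = 2π·1.31e+04 = 8.231e+04 rad/s.
Step 2 — Component impedances:
  R: Z = R = 77.1 Ω
  L: Z = jωL = j·8.231e+04·0.00386 = 0 + j317.7 Ω
Step 3 — Series combination: Z_total = R + L = 77.1 + j317.7 Ω = 326.9∠76.4° Ω.
Step 4 — Source phasor: V = 35∠-38.1° V = 27.54 - j21.6 V.
Step 5 — Ohm's law: I = V / Z_total = (27.54 - j21.6) / (77.1 + j317.7) = -0.04433 - j0.09745 A.
Step 6 — Convert to polar: |I| = 0.1071 A, ∠I = -114.5°.

I = 0.1071∠-114.5° A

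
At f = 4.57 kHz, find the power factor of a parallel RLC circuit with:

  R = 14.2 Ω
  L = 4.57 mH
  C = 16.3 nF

Step 1 — Angular frequency: ω = 2π·f = 2π·4570 = 2.871e+04 rad/s.
Step 2 — Component impedances:
  R: Z = R = 14.2 Ω
  L: Z = jωL = j·2.871e+04·0.00457 = 0 + j131.2 Ω
  C: Z = 1/(jωC) = -j/(ω·C) = 0 - j2137 Ω
Step 3 — Parallel combination: 1/Z_total = 1/R + 1/L + 1/C; Z_total = 14.06 + j1.428 Ω = 14.13∠5.8° Ω.
Step 4 — Power factor: PF = cos(φ) = Re(Z)/|Z| = 14.055/14.127 = 0.9949.
Step 5 — Type: Im(Z) = 1.428 ⇒ lagging (phase φ = 5.8°).

PF = 0.9949 (lagging, φ = 5.8°)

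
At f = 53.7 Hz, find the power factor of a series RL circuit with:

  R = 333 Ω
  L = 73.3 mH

Step 1 — Angular frequency: ω = 2π·f = 2π·53.7 = 337.4 rad/s.
Step 2 — Component impedances:
  R: Z = R = 333 Ω
  L: Z = jωL = j·337.4·0.0733 = 0 + j24.73 Ω
Step 3 — Series combination: Z_total = R + L = 333 + j24.73 Ω = 333.9∠4.2° Ω.
Step 4 — Power factor: PF = cos(φ) = Re(Z)/|Z| = 333/333.9 = 0.9973.
Step 5 — Type: Im(Z) = 24.73 ⇒ lagging (phase φ = 4.2°).

PF = 0.9973 (lagging, φ = 4.2°)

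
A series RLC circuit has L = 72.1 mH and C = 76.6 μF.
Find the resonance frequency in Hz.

Step 1 — Resonance condition Im(Z)=0 gives ω₀ = 1/√(LC).
Step 2 — ω₀ = 1/√(0.0721·7.66e-05) = 425.5 rad/s.
Step 3 — f₀ = ω₀/(2π) = 67.72 Hz.

f₀ = 67.72 Hz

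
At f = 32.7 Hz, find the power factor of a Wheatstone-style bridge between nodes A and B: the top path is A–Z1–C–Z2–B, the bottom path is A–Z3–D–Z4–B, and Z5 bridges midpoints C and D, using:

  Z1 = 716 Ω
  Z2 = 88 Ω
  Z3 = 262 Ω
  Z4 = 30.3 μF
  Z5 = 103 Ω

Step 1 — Angular frequency: ω = 2π·f = 2π·32.7 = 205.5 rad/s.
Step 2 — Component impedances:
  Z1: Z = R = 716 Ω
  Z2: Z = R = 88 Ω
  Z3: Z = R = 262 Ω
  Z4: Z = 1/(jωC) = -j/(ω·C) = 0 - j160.6 Ω
  Z5: Z = R = 103 Ω
Step 3 — Bridge requires nodal analysis (the Z5 bridge couples midpoints C and D, so the two paths cannot be reduced to a simple series/parallel combination). Setting node B to ground and injecting 1 A at node A, the 3-node admittance system at A, C, D solves to V_A = Z_AB = 254.3 - j66.86 Ω = 263∠-14.7° Ω.
Step 4 — Power factor: PF = cos(φ) = Re(Z)/|Z| = 254.34/262.98 = 0.9671.
Step 5 — Type: Im(Z) = -66.86 ⇒ leading (phase φ = -14.7°).

PF = 0.9671 (leading, φ = -14.7°)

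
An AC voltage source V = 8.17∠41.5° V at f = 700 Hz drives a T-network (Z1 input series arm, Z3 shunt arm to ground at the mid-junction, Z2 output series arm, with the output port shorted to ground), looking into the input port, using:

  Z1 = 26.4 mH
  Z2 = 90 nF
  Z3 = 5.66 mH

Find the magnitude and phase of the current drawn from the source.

Step 1 — Angular frequency: ω = 2π·f = 2π·700 = 4398 rad/s.
Step 2 — Component impedances:
  Z1: Z = jωL = j·4398·0.0264 = 0 + j116.1 Ω
  Z2: Z = 1/(jωC) = -j/(ω·C) = 0 - j2526 Ω
  Z3: Z = jωL = j·4398·0.00566 = 0 + j24.89 Ω
Step 3 — With the output port shorted to ground, the output series arm Z2 runs from the junction to ground; the shunt arm Z3 also runs from the junction to ground. They appear in parallel: Z3 || Z2 = 0 + j25.14 Ω.
Step 4 — Series with input arm Z1: Z_in = Z1 + (Z3 || Z2) = 0 + j141.3 Ω = 141.3∠90.0° Ω.
Step 5 — Source phasor: V = 8.17∠41.5° V = 6.119 + j5.414 V.
Step 6 — Ohm's law: I = V / Z_total = (6.119 + j5.414) / (0 + j141.3) = 0.03833 - j0.04332 A.
Step 7 — Convert to polar: |I| = 0.05784 A, ∠I = -48.5°.

I = 0.05784∠-48.5° A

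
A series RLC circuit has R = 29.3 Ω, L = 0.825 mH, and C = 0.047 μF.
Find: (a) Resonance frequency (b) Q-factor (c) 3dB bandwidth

Step 1 — Resonance: ω₀ = 1/√(LC) = 1/√(0.000825·4.7e-08) = 1.606e+05 rad/s.
Step 2 — f₀ = ω₀/(2π) = 2.556e+04 Hz.
Step 3 — Series Q: Q = ω₀L/R = 1.606e+05·0.000825/29.3 = 4.522.
Step 4 — Bandwidth: Δω = ω₀/Q = 3.552e+04 rad/s; BW = Δω/(2π) = 5652 Hz.

(a) f₀ = 2.556e+04 Hz  (b) Q = 4.522  (c) BW = 5652 Hz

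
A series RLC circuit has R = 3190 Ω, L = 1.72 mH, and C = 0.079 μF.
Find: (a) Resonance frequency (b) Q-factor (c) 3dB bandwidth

Step 1 — Resonance: ω₀ = 1/√(LC) = 1/√(0.00172·7.9e-08) = 8.579e+04 rad/s.
Step 2 — f₀ = ω₀/(2π) = 1.365e+04 Hz.
Step 3 — Series Q: Q = ω₀L/R = 8.579e+04·0.00172/3190 = 0.04626.
Step 4 — Bandwidth: Δω = ω₀/Q = 1.855e+06 rad/s; BW = Δω/(2π) = 2.952e+05 Hz.

(a) f₀ = 1.365e+04 Hz  (b) Q = 0.04626  (c) BW = 2.952e+05 Hz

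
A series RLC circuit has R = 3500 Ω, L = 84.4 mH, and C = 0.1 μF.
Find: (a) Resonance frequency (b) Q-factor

Step 1 — Resonance condition Im(Z)=0 gives ω₀ = 1/√(LC).
Step 2 — ω₀ = 1/√(0.0844·1e-07) = 1.089e+04 rad/s.
Step 3 — f₀ = ω₀/(2π) = 1732 Hz.
Step 4 — Series Q: Q = ω₀L/R = 1.089e+04·0.0844/3500 = 0.2625.

(a) f₀ = 1732 Hz  (b) Q = 0.2625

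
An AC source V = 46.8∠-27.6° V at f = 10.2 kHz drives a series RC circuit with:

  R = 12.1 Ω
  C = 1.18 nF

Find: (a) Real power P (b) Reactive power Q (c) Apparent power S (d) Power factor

Step 1 — Angular frequency: ω = 2π·f = 2π·1.02e+04 = 6.409e+04 rad/s.
Step 2 — Component impedances:
  R: Z = R = 12.1 Ω
  C: Z = 1/(jωC) = -j/(ω·C) = 0 - j1.322e+04 Ω
Step 3 — Series combination: Z_total = R + C = 12.1 - j1.322e+04 Ω = 1.322e+04∠-89.9° Ω.
Step 4 — Source phasor: V = 46.8∠-27.6° V = 41.47 - j21.68 V.
Step 5 — Current: I = V / Z = 0.001643 + j0.003135 A = 0.003539∠62.3° A.
Step 6 — Complex power: S = V·I* = 0.0001516 - j0.1656 VA.
Step 7 — Real power: P = Re(S) = 0.0001516 W.
Step 8 — Reactive power: Q = Im(S) = -0.1656 VAR.
Step 9 — Apparent power: |S| = 0.1656 VA.
Step 10 — Power factor: PF = P/|S| = 0.0009151 (leading).

(a) P = 0.0001516 W  (b) Q = -0.1656 VAR  (c) S = 0.1656 VA  (d) PF = 0.0009151 (leading)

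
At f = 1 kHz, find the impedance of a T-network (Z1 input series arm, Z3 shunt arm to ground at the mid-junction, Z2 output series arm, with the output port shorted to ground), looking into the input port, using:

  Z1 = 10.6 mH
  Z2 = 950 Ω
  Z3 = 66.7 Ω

Step 1 — Angular frequency: ω = 2π·f = 2π·1000 = 6283 rad/s.
Step 2 — Component impedances:
  Z1: Z = jωL = j·6283·0.0106 = 0 + j66.6 Ω
  Z2: Z = R = 950 Ω
  Z3: Z = R = 66.7 Ω
Step 3 — With the output port shorted to ground, the output series arm Z2 runs from the junction to ground; the shunt arm Z3 also runs from the junction to ground. They appear in parallel: Z3 || Z2 = 62.32 Ω.
Step 4 — Series with input arm Z1: Z_in = Z1 + (Z3 || Z2) = 62.32 + j66.6 Ω = 91.21∠46.9° Ω.

Z = 62.32 + j66.6 Ω = 91.21∠46.9° Ω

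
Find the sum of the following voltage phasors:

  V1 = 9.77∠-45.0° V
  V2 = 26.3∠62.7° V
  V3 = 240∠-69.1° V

Step 1 — Convert each phasor to rectangular form:
  V1 = 9.77·(cos(-45.0°) + j·sin(-45.0°)) = 6.908 - j6.908 V
  V2 = 26.3·(cos(62.7°) + j·sin(62.7°)) = 12.06 + j23.37 V
  V3 = 240·(cos(-69.1°) + j·sin(-69.1°)) = 85.62 - j224.2 V
Step 2 — Sum components: V_total = 104.6 - j207.7 V.
Step 3 — Convert to polar: |V_total| = 232.6 V, ∠V_total = -63.3°.

V_total = 232.6∠-63.3° V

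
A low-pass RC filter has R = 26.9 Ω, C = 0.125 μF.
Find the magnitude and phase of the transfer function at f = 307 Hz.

Step 1 — Angular frequency: ω = 2π·307 = 1929 rad/s.
Step 2 — Transfer function: H(jω) = 1/(1 + jωRC).
Step 3 — Denominator: 1 + jωRC = 1 + j·1929·26.9·1.25e-07 = 1 + j0.006486.
Step 4 — H = 1 - j0.006486.
Step 5 — Magnitude: |H| = 1 (-0.0 dB); phase: φ = -0.4°.

|H| = 1 (-0.0 dB), φ = -0.4°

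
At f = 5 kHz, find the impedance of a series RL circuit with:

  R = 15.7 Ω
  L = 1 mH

Step 1 — Angular frequency: ω = 2π·f = 2π·5000 = 3.142e+04 rad/s.
Step 2 — Component impedances:
  R: Z = R = 15.7 Ω
  L: Z = jωL = j·3.142e+04·0.001 = 0 + j31.42 Ω
Step 3 — Series combination: Z_total = R + L = 15.7 + j31.42 Ω = 35.12∠63.4° Ω.

Z = 15.7 + j31.42 Ω = 35.12∠63.4° Ω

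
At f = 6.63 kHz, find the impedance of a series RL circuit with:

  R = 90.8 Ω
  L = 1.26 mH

Step 1 — Angular frequency: ω = 2π·f = 2π·6630 = 4.166e+04 rad/s.
Step 2 — Component impedances:
  R: Z = R = 90.8 Ω
  L: Z = jωL = j·4.166e+04·0.00126 = 0 + j52.49 Ω
Step 3 — Series combination: Z_total = R + L = 90.8 + j52.49 Ω = 104.9∠30.0° Ω.

Z = 90.8 + j52.49 Ω = 104.9∠30.0° Ω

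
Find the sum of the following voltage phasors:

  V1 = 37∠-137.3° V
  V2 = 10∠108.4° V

Step 1 — Convert each phasor to rectangular form:
  V1 = 37·(cos(-137.3°) + j·sin(-137.3°)) = -27.19 - j25.09 V
  V2 = 10·(cos(108.4°) + j·sin(108.4°)) = -3.156 + j9.489 V
Step 2 — Sum components: V_total = -30.35 - j15.6 V.
Step 3 — Convert to polar: |V_total| = 34.12 V, ∠V_total = -152.8°.

V_total = 34.12∠-152.8° V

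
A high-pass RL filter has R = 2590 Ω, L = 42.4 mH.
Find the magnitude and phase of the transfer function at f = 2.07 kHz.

Step 1 — Angular frequency: ω = 2π·2070 = 1.301e+04 rad/s.
Step 2 — Transfer function: H(jω) = jωL/(R + jωL).
Step 3 — Numerator jωL = j·551.5; denominator R + jωL = 2590 + j551.5.
Step 4 — H = 0.04337 + j0.2037.
Step 5 — Magnitude: |H| = 0.2083 (-13.6 dB); phase: φ = 78.0°.

|H| = 0.2083 (-13.6 dB), φ = 78.0°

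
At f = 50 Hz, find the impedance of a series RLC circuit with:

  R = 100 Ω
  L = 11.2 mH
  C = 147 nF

Step 1 — Angular frequency: ω = 2π·f = 2π·50 = 314.2 rad/s.
Step 2 — Component impedances:
  R: Z = R = 100 Ω
  L: Z = jωL = j·314.2·0.0112 = 0 + j3.519 Ω
  C: Z = 1/(jωC) = -j/(ω·C) = 0 - j2.165e+04 Ω
Step 3 — Series combination: Z_total = R + L + C = 100 - j2.165e+04 Ω = 2.165e+04∠-89.7° Ω.

Z = 100 - j2.165e+04 Ω = 2.165e+04∠-89.7° Ω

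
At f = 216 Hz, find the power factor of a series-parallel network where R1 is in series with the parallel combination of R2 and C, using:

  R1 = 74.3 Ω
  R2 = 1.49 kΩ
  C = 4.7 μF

Step 1 — Angular frequency: ω = 2π·f = 2π·216 = 1357 rad/s.
Step 2 — Component impedances:
  R1: Z = R = 74.3 Ω
  R2: Z = R = 1490 Ω
  C: Z = 1/(jωC) = -j/(ω·C) = 0 - j156.8 Ω
Step 3 — Parallel branch: R2 || C = 1/(1/R2 + 1/C) = 16.31 - j155.1 Ω.
Step 4 — Series with R1: Z_total = R1 + (R2 || C) = 90.61 - j155.1 Ω = 179.6∠-59.7° Ω.
Step 5 — Power factor: PF = cos(φ) = Re(Z)/|Z| = 90.614/179.59 = 0.5046.
Step 6 — Type: Im(Z) = -155.1 ⇒ leading (phase φ = -59.7°).

PF = 0.5046 (leading, φ = -59.7°)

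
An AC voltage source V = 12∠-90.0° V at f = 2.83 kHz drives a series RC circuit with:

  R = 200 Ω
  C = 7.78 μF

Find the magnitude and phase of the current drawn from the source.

Step 1 — Angular frequency: ω = 2π·f = 2π·2830 = 1.778e+04 rad/s.
Step 2 — Component impedances:
  R: Z = R = 200 Ω
  C: Z = 1/(jωC) = -j/(ω·C) = 0 - j7.229 Ω
Step 3 — Series combination: Z_total = R + C = 200 - j7.229 Ω = 200.1∠-2.1° Ω.
Step 4 — Source phasor: V = 12∠-90.0° V = 0 - j12 V.
Step 5 — Ohm's law: I = V / Z_total = (0 - j12) / (200 - j7.229) = 0.002166 - j0.05992 A.
Step 6 — Convert to polar: |I| = 0.05996 A, ∠I = -87.9°.

I = 0.05996∠-87.9° A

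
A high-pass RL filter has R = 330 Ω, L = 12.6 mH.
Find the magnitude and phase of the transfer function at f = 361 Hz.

Step 1 — Angular frequency: ω = 2π·361 = 2268 rad/s.
Step 2 — Transfer function: H(jω) = jωL/(R + jωL).
Step 3 — Numerator jωL = j·28.58; denominator R + jωL = 330 + j28.58.
Step 4 — H = 0.007445 + j0.08596.
Step 5 — Magnitude: |H| = 0.08628 (-21.3 dB); phase: φ = 85.1°.

|H| = 0.08628 (-21.3 dB), φ = 85.1°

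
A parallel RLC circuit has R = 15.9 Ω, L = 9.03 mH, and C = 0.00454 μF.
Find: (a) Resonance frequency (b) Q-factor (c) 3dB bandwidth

Step 1 — Resonance: ω₀ = 1/√(LC) = 1/√(0.00903·4.54e-09) = 1.562e+05 rad/s.
Step 2 — f₀ = ω₀/(2π) = 2.486e+04 Hz.
Step 3 — Parallel Q: Q = R/(ω₀L) = 15.9/(1.562e+05·0.00903) = 0.01127.
Step 4 — Bandwidth: Δω = ω₀/Q = 1.385e+07 rad/s; BW = Δω/(2π) = 2.205e+06 Hz.

(a) f₀ = 2.486e+04 Hz  (b) Q = 0.01127  (c) BW = 2.205e+06 Hz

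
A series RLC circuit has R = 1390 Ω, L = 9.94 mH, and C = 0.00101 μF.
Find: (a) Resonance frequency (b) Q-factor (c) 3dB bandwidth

Step 1 — Resonance condition Im(Z)=0 gives ω₀ = 1/√(LC).
Step 2 — ω₀ = 1/√(0.00994·1.01e-09) = 3.156e+05 rad/s.
Step 3 — f₀ = ω₀/(2π) = 5.023e+04 Hz.
Step 4 — Series Q: Q = ω₀L/R = 3.156e+05·0.00994/1390 = 2.257.
Step 5 — 3dB bandwidth: Δω = ω₀/Q = 1.398e+05 rad/s; BW = Δω/(2π) = 2.226e+04 Hz.

(a) f₀ = 5.023e+04 Hz  (b) Q = 2.257  (c) BW = 2.226e+04 Hz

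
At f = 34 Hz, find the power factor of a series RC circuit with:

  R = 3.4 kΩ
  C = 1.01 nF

Step 1 — Angular frequency: ω = 2π·f = 2π·34 = 213.6 rad/s.
Step 2 — Component impedances:
  R: Z = R = 3400 Ω
  C: Z = 1/(jωC) = -j/(ω·C) = 0 - j4.635e+06 Ω
Step 3 — Series combination: Z_total = R + C = 3400 - j4.635e+06 Ω = 4.635e+06∠-90.0° Ω.
Step 4 — Power factor: PF = cos(φ) = Re(Z)/|Z| = 3400/4.6347e+06 = 0.0007336.
Step 5 — Type: Im(Z) = -4.635e+06 ⇒ leading (phase φ = -90.0°).

PF = 0.0007336 (leading, φ = -90.0°)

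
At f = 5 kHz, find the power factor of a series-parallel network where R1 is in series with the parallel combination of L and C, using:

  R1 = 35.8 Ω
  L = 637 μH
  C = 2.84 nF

Step 1 — Angular frequency: ω = 2π·f = 2π·5000 = 3.142e+04 rad/s.
Step 2 — Component impedances:
  R1: Z = R = 35.8 Ω
  L: Z = jωL = j·3.142e+04·0.000637 = 0 + j20.01 Ω
  C: Z = 1/(jωC) = -j/(ω·C) = 0 - j1.121e+04 Ω
Step 3 — Parallel branch: L || C = 1/(1/L + 1/C) = 0 + j20.05 Ω.
Step 4 — Series with R1: Z_total = R1 + (L || C) = 35.8 + j20.05 Ω = 41.03∠29.2° Ω.
Step 5 — Power factor: PF = cos(φ) = Re(Z)/|Z| = 35.8/41.03 = 0.8725.
Step 6 — Type: Im(Z) = 20.05 ⇒ lagging (phase φ = 29.2°).

PF = 0.8725 (lagging, φ = 29.2°)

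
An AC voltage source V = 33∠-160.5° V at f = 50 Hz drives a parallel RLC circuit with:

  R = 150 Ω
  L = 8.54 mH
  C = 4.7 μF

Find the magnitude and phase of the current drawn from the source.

Step 1 — Angular frequency: ω = 2π·f = 2π·50 = 314.2 rad/s.
Step 2 — Component impedances:
  R: Z = R = 150 Ω
  L: Z = jωL = j·314.2·0.00854 = 0 + j2.683 Ω
  C: Z = 1/(jωC) = -j/(ω·C) = 0 - j677.3 Ω
Step 3 — Parallel combination: 1/Z_total = 1/R + 1/L + 1/C; Z_total = 0.04835 + j2.693 Ω = 2.693∠89.0° Ω.
Step 4 — Source phasor: V = 33∠-160.5° V = -31.11 - j11.02 V.
Step 5 — Ohm's law: I = V / Z_total = (-31.11 - j11.02) / (0.04835 + j2.693) = -4.297 + j11.48 A.
Step 6 — Convert to polar: |I| = 12.25 A, ∠I = 110.5°.

I = 12.25∠110.5° A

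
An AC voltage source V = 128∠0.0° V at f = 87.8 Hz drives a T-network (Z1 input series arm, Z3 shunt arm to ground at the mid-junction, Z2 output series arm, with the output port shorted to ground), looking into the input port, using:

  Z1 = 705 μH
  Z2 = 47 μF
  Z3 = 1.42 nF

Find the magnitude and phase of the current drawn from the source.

Step 1 — Angular frequency: ω = 2π·f = 2π·87.8 = 551.7 rad/s.
Step 2 — Component impedances:
  Z1: Z = jωL = j·551.7·0.000705 = 0 + j0.3889 Ω
  Z2: Z = 1/(jωC) = -j/(ω·C) = 0 - j38.57 Ω
  Z3: Z = 1/(jωC) = -j/(ω·C) = 0 - j1.277e+06 Ω
Step 3 — With the output port shorted to ground, the output series arm Z2 runs from the junction to ground; the shunt arm Z3 also runs from the junction to ground. They appear in parallel: Z3 || Z2 = 0 - j38.57 Ω.
Step 4 — Series with input arm Z1: Z_in = Z1 + (Z3 || Z2) = 0 - j38.18 Ω = 38.18∠-90.0° Ω.
Step 5 — Source phasor: V = 128∠0.0° V = 128 V.
Step 6 — Ohm's law: I = V / Z_total = (128) / (0 - j38.18) = 0 + j3.353 A.
Step 7 — Convert to polar: |I| = 3.353 A, ∠I = 90.0°.

I = 3.353∠90.0° A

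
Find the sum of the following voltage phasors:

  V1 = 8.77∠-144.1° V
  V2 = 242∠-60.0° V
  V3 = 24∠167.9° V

Step 1 — Convert each phasor to rectangular form:
  V1 = 8.77·(cos(-144.1°) + j·sin(-144.1°)) = -7.104 - j5.142 V
  V2 = 242·(cos(-60.0°) + j·sin(-60.0°)) = 121 - j209.6 V
  V3 = 24·(cos(167.9°) + j·sin(167.9°)) = -23.47 + j5.031 V
Step 2 — Sum components: V_total = 90.43 - j209.7 V.
Step 3 — Convert to polar: |V_total| = 228.4 V, ∠V_total = -66.7°.

V_total = 228.4∠-66.7° V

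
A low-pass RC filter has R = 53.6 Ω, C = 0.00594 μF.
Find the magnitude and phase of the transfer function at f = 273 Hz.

Step 1 — Angular frequency: ω = 2π·273 = 1715 rad/s.
Step 2 — Transfer function: H(jω) = 1/(1 + jωRC).
Step 3 — Denominator: 1 + jωRC = 1 + j·1715·53.6·5.94e-09 = 1 + j0.0005461.
Step 4 — H = 1 - j0.0005461.
Step 5 — Magnitude: |H| = 1 (-0.0 dB); phase: φ = -0.0°.

|H| = 1 (-0.0 dB), φ = -0.0°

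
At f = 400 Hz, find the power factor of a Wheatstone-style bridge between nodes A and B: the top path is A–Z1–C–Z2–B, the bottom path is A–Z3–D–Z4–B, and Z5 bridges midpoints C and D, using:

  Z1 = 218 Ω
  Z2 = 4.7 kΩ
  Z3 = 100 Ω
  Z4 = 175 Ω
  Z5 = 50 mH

Step 1 — Angular frequency: ω = 2π·f = 2π·400 = 2513 rad/s.
Step 2 — Component impedances:
  Z1: Z = R = 218 Ω
  Z2: Z = R = 4700 Ω
  Z3: Z = R = 100 Ω
  Z4: Z = R = 175 Ω
  Z5: Z = jωL = j·2513·0.05 = 0 + j125.7 Ω
Step 3 — Bridge requires nodal analysis (the Z5 bridge couples midpoints C and D, so the two paths cannot be reduced to a simple series/parallel combination). Setting node B to ground and injecting 1 A at node A, the 3-node admittance system at A, C, D solves to V_A = Z_AB = 240.8 + j8.284 Ω = 240.9∠2.0° Ω.
Step 4 — Power factor: PF = cos(φ) = Re(Z)/|Z| = 240.76/240.9 = 0.9994.
Step 5 — Type: Im(Z) = 8.284 ⇒ lagging (phase φ = 2.0°).

PF = 0.9994 (lagging, φ = 2.0°)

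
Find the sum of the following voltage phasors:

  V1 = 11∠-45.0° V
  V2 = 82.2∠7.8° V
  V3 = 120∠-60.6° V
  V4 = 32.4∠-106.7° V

Step 1 — Convert each phasor to rectangular form:
  V1 = 11·(cos(-45.0°) + j·sin(-45.0°)) = 7.778 - j7.778 V
  V2 = 82.2·(cos(7.8°) + j·sin(7.8°)) = 81.44 + j11.16 V
  V3 = 120·(cos(-60.6°) + j·sin(-60.6°)) = 58.91 - j104.5 V
  V4 = 32.4·(cos(-106.7°) + j·sin(-106.7°)) = -9.31 - j31.03 V
Step 2 — Sum components: V_total = 138.8 - j132.2 V.
Step 3 — Convert to polar: |V_total| = 191.7 V, ∠V_total = -43.6°.

V_total = 191.7∠-43.6° V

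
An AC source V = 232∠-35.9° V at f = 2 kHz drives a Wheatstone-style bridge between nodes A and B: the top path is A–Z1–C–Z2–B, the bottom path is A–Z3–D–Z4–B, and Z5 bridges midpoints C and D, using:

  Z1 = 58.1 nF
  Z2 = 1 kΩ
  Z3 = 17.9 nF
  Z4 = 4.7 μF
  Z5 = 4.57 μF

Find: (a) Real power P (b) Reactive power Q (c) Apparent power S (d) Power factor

Step 1 — Angular frequency: ω = 2π·f = 2π·2000 = 1.257e+04 rad/s.
Step 2 — Component impedances:
  Z1: Z = 1/(jωC) = -j/(ω·C) = 0 - j1370 Ω
  Z2: Z = R = 1000 Ω
  Z3: Z = 1/(jωC) = -j/(ω·C) = 0 - j4446 Ω
  Z4: Z = 1/(jωC) = -j/(ω·C) = 0 - j16.93 Ω
  Z5: Z = 1/(jωC) = -j/(ω·C) = 0 - j17.41 Ω
Step 3 — Bridge requires nodal analysis (the Z5 bridge couples midpoints C and D, so the two paths cannot be reduced to a simple series/parallel combination). Setting node B to ground and injecting 1 A at node A, the 3-node admittance system at A, C, D solves to V_A = Z_AB = 0.9112 - j1074 Ω = 1074∠-90.0° Ω.
Step 4 — Source phasor: V = 232∠-35.9° V = 187.9 - j136 V.
Step 5 — Current: I = V / Z = 0.1268 + j0.1749 A = 0.216∠54.1° A.
Step 6 — Complex power: S = V·I* = 0.04251 - j50.11 VA.
Step 7 — Real power: P = Re(S) = 0.04251 W.
Step 8 — Reactive power: Q = Im(S) = -50.11 VAR.
Step 9 — Apparent power: |S| = 50.11 VA.
Step 10 — Power factor: PF = P/|S| = 0.0008483 (leading).

(a) P = 0.04251 W  (b) Q = -50.11 VAR  (c) S = 50.11 VA  (d) PF = 0.0008483 (leading)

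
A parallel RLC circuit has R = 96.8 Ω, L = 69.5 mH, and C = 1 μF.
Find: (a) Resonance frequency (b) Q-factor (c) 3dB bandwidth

Step 1 — Resonance: ω₀ = 1/√(LC) = 1/√(0.0695·1e-06) = 3793 rad/s.
Step 2 — f₀ = ω₀/(2π) = 603.7 Hz.
Step 3 — Parallel Q: Q = R/(ω₀L) = 96.8/(3793·0.0695) = 0.3672.
Step 4 — Bandwidth: Δω = ω₀/Q = 1.033e+04 rad/s; BW = Δω/(2π) = 1644 Hz.

(a) f₀ = 603.7 Hz  (b) Q = 0.3672  (c) BW = 1644 Hz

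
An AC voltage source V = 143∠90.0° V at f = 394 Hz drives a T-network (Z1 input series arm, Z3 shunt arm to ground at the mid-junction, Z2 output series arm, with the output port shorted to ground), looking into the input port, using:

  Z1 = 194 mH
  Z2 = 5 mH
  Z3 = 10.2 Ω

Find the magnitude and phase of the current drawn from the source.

Step 1 — Angular frequency: ω = 2π·f = 2π·394 = 2476 rad/s.
Step 2 — Component impedances:
  Z1: Z = jωL = j·2476·0.194 = 0 + j480.3 Ω
  Z2: Z = jωL = j·2476·0.005 = 0 + j12.38 Ω
  Z3: Z = R = 10.2 Ω
Step 3 — With the output port shorted to ground, the output series arm Z2 runs from the junction to ground; the shunt arm Z3 also runs from the junction to ground. They appear in parallel: Z3 || Z2 = 6.075 + j5.006 Ω.
Step 4 — Series with input arm Z1: Z_in = Z1 + (Z3 || Z2) = 6.075 + j485.3 Ω = 485.3∠89.3° Ω.
Step 5 — Source phasor: V = 143∠90.0° V = 0 + j143 V.
Step 6 — Ohm's law: I = V / Z_total = (0 + j143) / (6.075 + j485.3) = 0.2946 + j0.003688 A.
Step 7 — Convert to polar: |I| = 0.2947 A, ∠I = 0.7°.

I = 0.2947∠0.7° A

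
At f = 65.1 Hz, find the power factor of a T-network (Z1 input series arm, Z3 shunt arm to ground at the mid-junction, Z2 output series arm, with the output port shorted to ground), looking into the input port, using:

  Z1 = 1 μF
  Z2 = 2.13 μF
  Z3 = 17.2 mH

Step 1 — Angular frequency: ω = 2π·f = 2π·65.1 = 409 rad/s.
Step 2 — Component impedances:
  Z1: Z = 1/(jωC) = -j/(ω·C) = 0 - j2445 Ω
  Z2: Z = 1/(jωC) = -j/(ω·C) = 0 - j1148 Ω
  Z3: Z = jωL = j·409·0.0172 = 0 + j7.035 Ω
Step 3 — With the output port shorted to ground, the output series arm Z2 runs from the junction to ground; the shunt arm Z3 also runs from the junction to ground. They appear in parallel: Z3 || Z2 = 0 + j7.079 Ω.
Step 4 — Series with input arm Z1: Z_in = Z1 + (Z3 || Z2) = 0 - j2438 Ω = 2438∠-90.0° Ω.
Step 5 — Power factor: PF = cos(φ) = Re(Z)/|Z| = 0/2438 = 0.
Step 6 — Type: Im(Z) = -2438 ⇒ leading (phase φ = -90.0°).

PF = 0 (leading, φ = -90.0°)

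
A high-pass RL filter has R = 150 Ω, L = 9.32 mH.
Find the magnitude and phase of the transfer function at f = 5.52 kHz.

Step 1 — Angular frequency: ω = 2π·5520 = 3.468e+04 rad/s.
Step 2 — Transfer function: H(jω) = jωL/(R + jωL).
Step 3 — Numerator jωL = j·323.2; denominator R + jωL = 150 + j323.2.
Step 4 — H = 0.8228 + j0.3818.
Step 5 — Magnitude: |H| = 0.9071 (-0.8 dB); phase: φ = 24.9°.

|H| = 0.9071 (-0.8 dB), φ = 24.9°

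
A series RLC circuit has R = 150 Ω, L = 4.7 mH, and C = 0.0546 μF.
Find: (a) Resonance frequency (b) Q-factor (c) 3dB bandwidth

Step 1 — Resonance: ω₀ = 1/√(LC) = 1/√(0.0047·5.46e-08) = 6.242e+04 rad/s.
Step 2 — f₀ = ω₀/(2π) = 9935 Hz.
Step 3 — Series Q: Q = ω₀L/R = 6.242e+04·0.0047/150 = 1.956.
Step 4 — Bandwidth: Δω = ω₀/Q = 3.191e+04 rad/s; BW = Δω/(2π) = 5079 Hz.

(a) f₀ = 9935 Hz  (b) Q = 1.956  (c) BW = 5079 Hz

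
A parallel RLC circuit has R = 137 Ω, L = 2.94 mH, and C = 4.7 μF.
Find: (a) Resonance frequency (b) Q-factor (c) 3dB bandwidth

Step 1 — Resonance: ω₀ = 1/√(LC) = 1/√(0.00294·4.7e-06) = 8507 rad/s.
Step 2 — f₀ = ω₀/(2π) = 1354 Hz.
Step 3 — Parallel Q: Q = R/(ω₀L) = 137/(8507·0.00294) = 5.478.
Step 4 — Bandwidth: Δω = ω₀/Q = 1553 rad/s; BW = Δω/(2π) = 247.2 Hz.

(a) f₀ = 1354 Hz  (b) Q = 5.478  (c) BW = 247.2 Hz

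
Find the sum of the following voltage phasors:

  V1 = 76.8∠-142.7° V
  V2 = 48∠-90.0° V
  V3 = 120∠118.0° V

Step 1 — Convert each phasor to rectangular form:
  V1 = 76.8·(cos(-142.7°) + j·sin(-142.7°)) = -61.09 - j46.54 V
  V2 = 48·(cos(-90.0°) + j·sin(-90.0°)) = 0 - j48 V
  V3 = 120·(cos(118.0°) + j·sin(118.0°)) = -56.34 + j106 V
Step 2 — Sum components: V_total = -117.4 + j11.41 V.
Step 3 — Convert to polar: |V_total| = 118 V, ∠V_total = 174.4°.

V_total = 118∠174.4° V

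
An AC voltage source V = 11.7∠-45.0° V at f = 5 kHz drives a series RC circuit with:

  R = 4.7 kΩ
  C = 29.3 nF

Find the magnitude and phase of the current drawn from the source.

Step 1 — Angular frequency: ω = 2π·f = 2π·5000 = 3.142e+04 rad/s.
Step 2 — Component impedances:
  R: Z = R = 4700 Ω
  C: Z = 1/(jωC) = -j/(ω·C) = 0 - j1086 Ω
Step 3 — Series combination: Z_total = R + C = 4700 - j1086 Ω = 4824∠-13.0° Ω.
Step 4 — Source phasor: V = 11.7∠-45.0° V = 8.273 - j8.273 V.
Step 5 — Ohm's law: I = V / Z_total = (8.273 - j8.273) / (4700 - j1086) = 0.002057 - j0.001285 A.
Step 6 — Convert to polar: |I| = 0.002425 A, ∠I = -32.0°.

I = 0.002425∠-32.0° A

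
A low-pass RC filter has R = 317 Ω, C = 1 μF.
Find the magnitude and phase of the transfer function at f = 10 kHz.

Step 1 — Angular frequency: ω = 2π·1e+04 = 6.283e+04 rad/s.
Step 2 — Transfer function: H(jω) = 1/(1 + jωRC).
Step 3 — Denominator: 1 + jωRC = 1 + j·6.283e+04·317·1e-06 = 1 + j19.92.
Step 4 — H = 0.002514 - j0.05008.
Step 5 — Magnitude: |H| = 0.05014 (-26.0 dB); phase: φ = -87.1°.

|H| = 0.05014 (-26.0 dB), φ = -87.1°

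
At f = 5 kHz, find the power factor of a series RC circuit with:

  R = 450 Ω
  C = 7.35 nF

Step 1 — Angular frequency: ω = 2π·f = 2π·5000 = 3.142e+04 rad/s.
Step 2 — Component impedances:
  R: Z = R = 450 Ω
  C: Z = 1/(jωC) = -j/(ω·C) = 0 - j4331 Ω
Step 3 — Series combination: Z_total = R + C = 450 - j4331 Ω = 4354∠-84.1° Ω.
Step 4 — Power factor: PF = cos(φ) = Re(Z)/|Z| = 450/4354 = 0.1034.
Step 5 — Type: Im(Z) = -4331 ⇒ leading (phase φ = -84.1°).

PF = 0.1034 (leading, φ = -84.1°)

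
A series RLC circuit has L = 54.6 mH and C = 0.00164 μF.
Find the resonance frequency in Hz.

Step 1 — Resonance condition Im(Z)=0 gives ω₀ = 1/√(LC).
Step 2 — ω₀ = 1/√(0.0546·1.64e-09) = 1.057e+05 rad/s.
Step 3 — f₀ = ω₀/(2π) = 1.682e+04 Hz.

f₀ = 1.682e+04 Hz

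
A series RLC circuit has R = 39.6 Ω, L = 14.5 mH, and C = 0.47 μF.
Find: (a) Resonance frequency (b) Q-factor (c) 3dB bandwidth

Step 1 — Resonance: ω₀ = 1/√(LC) = 1/√(0.0145·4.7e-07) = 1.211e+04 rad/s.
Step 2 — f₀ = ω₀/(2π) = 1928 Hz.
Step 3 — Series Q: Q = ω₀L/R = 1.211e+04·0.0145/39.6 = 4.435.
Step 4 — Bandwidth: Δω = ω₀/Q = 2731 rad/s; BW = Δω/(2π) = 434.7 Hz.

(a) f₀ = 1928 Hz  (b) Q = 4.435  (c) BW = 434.7 Hz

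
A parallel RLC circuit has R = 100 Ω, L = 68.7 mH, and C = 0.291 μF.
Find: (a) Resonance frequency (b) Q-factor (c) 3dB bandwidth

Step 1 — Resonance: ω₀ = 1/√(LC) = 1/√(0.0687·2.91e-07) = 7073 rad/s.
Step 2 — f₀ = ω₀/(2π) = 1126 Hz.
Step 3 — Parallel Q: Q = R/(ω₀L) = 100/(7073·0.0687) = 0.2058.
Step 4 — Bandwidth: Δω = ω₀/Q = 3.436e+04 rad/s; BW = Δω/(2π) = 5469 Hz.

(a) f₀ = 1126 Hz  (b) Q = 0.2058  (c) BW = 5469 Hz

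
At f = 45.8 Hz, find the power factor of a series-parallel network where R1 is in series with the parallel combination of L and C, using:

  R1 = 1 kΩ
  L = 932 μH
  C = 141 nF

Step 1 — Angular frequency: ω = 2π·f = 2π·45.8 = 287.8 rad/s.
Step 2 — Component impedances:
  R1: Z = R = 1000 Ω
  L: Z = jωL = j·287.8·0.000932 = 0 + j0.2682 Ω
  C: Z = 1/(jωC) = -j/(ω·C) = 0 - j2.465e+04 Ω
Step 3 — Parallel branch: L || C = 1/(1/L + 1/C) = 0 + j0.2682 Ω.
Step 4 — Series with R1: Z_total = R1 + (L || C) = 1000 + j0.2682 Ω = 1000∠0.0° Ω.
Step 5 — Power factor: PF = cos(φ) = Re(Z)/|Z| = 1000/1000 = 1.
Step 6 — Type: Im(Z) = 0.2682 ⇒ lagging (phase φ = 0.0°).

PF = 1 (lagging, φ = 0.0°)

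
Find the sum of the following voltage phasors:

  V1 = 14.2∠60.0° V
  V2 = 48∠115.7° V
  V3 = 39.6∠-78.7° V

Step 1 — Convert each phasor to rectangular form:
  V1 = 14.2·(cos(60.0°) + j·sin(60.0°)) = 7.1 + j12.3 V
  V2 = 48·(cos(115.7°) + j·sin(115.7°)) = -20.82 + j43.25 V
  V3 = 39.6·(cos(-78.7°) + j·sin(-78.7°)) = 7.759 - j38.83 V
Step 2 — Sum components: V_total = -5.956 + j16.72 V.
Step 3 — Convert to polar: |V_total| = 17.75 V, ∠V_total = 109.6°.

V_total = 17.75∠109.6° V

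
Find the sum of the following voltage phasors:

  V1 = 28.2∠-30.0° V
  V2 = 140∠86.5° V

Step 1 — Convert each phasor to rectangular form:
  V1 = 28.2·(cos(-30.0°) + j·sin(-30.0°)) = 24.42 - j14.1 V
  V2 = 140·(cos(86.5°) + j·sin(86.5°)) = 8.547 + j139.7 V
Step 2 — Sum components: V_total = 32.97 + j125.6 V.
Step 3 — Convert to polar: |V_total| = 129.9 V, ∠V_total = 75.3°.

V_total = 129.9∠75.3° V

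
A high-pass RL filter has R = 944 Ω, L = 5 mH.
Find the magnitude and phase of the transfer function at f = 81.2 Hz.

Step 1 — Angular frequency: ω = 2π·81.2 = 510.2 rad/s.
Step 2 — Transfer function: H(jω) = jωL/(R + jωL).
Step 3 — Numerator jωL = j·2.551; denominator R + jωL = 944 + j2.551.
Step 4 — H = 7.302e-06 + j0.002702.
Step 5 — Magnitude: |H| = 0.002702 (-51.4 dB); phase: φ = 89.8°.

|H| = 0.002702 (-51.4 dB), φ = 89.8°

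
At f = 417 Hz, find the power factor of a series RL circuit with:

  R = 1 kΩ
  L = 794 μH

Step 1 — Angular frequency: ω = 2π·f = 2π·417 = 2620 rad/s.
Step 2 — Component impedances:
  R: Z = R = 1000 Ω
  L: Z = jωL = j·2620·0.000794 = 0 + j2.08 Ω
Step 3 — Series combination: Z_total = R + L = 1000 + j2.08 Ω = 1000∠0.1° Ω.
Step 4 — Power factor: PF = cos(φ) = Re(Z)/|Z| = 1000/1000 = 1.
Step 5 — Type: Im(Z) = 2.08 ⇒ lagging (phase φ = 0.1°).

PF = 1 (lagging, φ = 0.1°)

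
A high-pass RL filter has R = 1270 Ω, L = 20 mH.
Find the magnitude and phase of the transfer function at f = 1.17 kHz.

Step 1 — Angular frequency: ω = 2π·1170 = 7351 rad/s.
Step 2 — Transfer function: H(jω) = jωL/(R + jωL).
Step 3 — Numerator jωL = j·147; denominator R + jωL = 1270 + j147.
Step 4 — H = 0.01323 + j0.1142.
Step 5 — Magnitude: |H| = 0.115 (-18.8 dB); phase: φ = 83.4°.

|H| = 0.115 (-18.8 dB), φ = 83.4°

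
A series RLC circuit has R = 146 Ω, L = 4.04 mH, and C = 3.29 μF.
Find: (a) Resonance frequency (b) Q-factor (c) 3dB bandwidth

Step 1 — Resonance: ω₀ = 1/√(LC) = 1/√(0.00404·3.29e-06) = 8674 rad/s.
Step 2 — f₀ = ω₀/(2π) = 1380 Hz.
Step 3 — Series Q: Q = ω₀L/R = 8674·0.00404/146 = 0.24.
Step 4 — Bandwidth: Δω = ω₀/Q = 3.614e+04 rad/s; BW = Δω/(2π) = 5752 Hz.

(a) f₀ = 1380 Hz  (b) Q = 0.24  (c) BW = 5752 Hz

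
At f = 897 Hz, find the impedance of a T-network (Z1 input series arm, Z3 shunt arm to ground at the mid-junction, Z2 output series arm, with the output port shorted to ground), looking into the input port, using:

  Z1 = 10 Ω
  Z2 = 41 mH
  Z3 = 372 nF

Step 1 — Angular frequency: ω = 2π·f = 2π·897 = 5636 rad/s.
Step 2 — Component impedances:
  Z1: Z = R = 10 Ω
  Z2: Z = jωL = j·5636·0.041 = 0 + j231.1 Ω
  Z3: Z = 1/(jωC) = -j/(ω·C) = 0 - j477 Ω
Step 3 — With the output port shorted to ground, the output series arm Z2 runs from the junction to ground; the shunt arm Z3 also runs from the junction to ground. They appear in parallel: Z3 || Z2 = 0 + j448.2 Ω.
Step 4 — Series with input arm Z1: Z_in = Z1 + (Z3 || Z2) = 10 + j448.2 Ω = 448.3∠88.7° Ω.

Z = 10 + j448.2 Ω = 448.3∠88.7° Ω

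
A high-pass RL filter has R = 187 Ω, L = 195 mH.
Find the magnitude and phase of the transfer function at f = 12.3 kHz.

Step 1 — Angular frequency: ω = 2π·1.23e+04 = 7.728e+04 rad/s.
Step 2 — Transfer function: H(jω) = jωL/(R + jωL).
Step 3 — Numerator jωL = j·1.507e+04; denominator R + jωL = 187 + j1.507e+04.
Step 4 — H = 0.9998 + j0.01241.
Step 5 — Magnitude: |H| = 0.9999 (-0.0 dB); phase: φ = 0.7°.

|H| = 0.9999 (-0.0 dB), φ = 0.7°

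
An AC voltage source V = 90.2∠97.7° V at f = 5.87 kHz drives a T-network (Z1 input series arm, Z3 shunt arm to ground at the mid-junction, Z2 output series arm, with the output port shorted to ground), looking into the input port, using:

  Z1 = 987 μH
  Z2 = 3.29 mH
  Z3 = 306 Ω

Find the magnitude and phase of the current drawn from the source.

Step 1 — Angular frequency: ω = 2π·f = 2π·5870 = 3.688e+04 rad/s.
Step 2 — Component impedances:
  Z1: Z = jωL = j·3.688e+04·0.000987 = 0 + j36.4 Ω
  Z2: Z = jωL = j·3.688e+04·0.00329 = 0 + j121.3 Ω
  Z3: Z = R = 306 Ω
Step 3 — With the output port shorted to ground, the output series arm Z2 runs from the junction to ground; the shunt arm Z3 also runs from the junction to ground. They appear in parallel: Z3 || Z2 = 41.58 + j104.9 Ω.
Step 4 — Series with input arm Z1: Z_in = Z1 + (Z3 || Z2) = 41.58 + j141.3 Ω = 147.2∠73.6° Ω.
Step 5 — Source phasor: V = 90.2∠97.7° V = -12.09 + j89.39 V.
Step 6 — Ohm's law: I = V / Z_total = (-12.09 + j89.39) / (41.58 + j141.3) = 0.5592 + j0.2501 A.
Step 7 — Convert to polar: |I| = 0.6126 A, ∠I = 24.1°.

I = 0.6126∠24.1° A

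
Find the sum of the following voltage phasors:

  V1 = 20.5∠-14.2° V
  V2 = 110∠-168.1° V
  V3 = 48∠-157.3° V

Step 1 — Convert each phasor to rectangular form:
  V1 = 20.5·(cos(-14.2°) + j·sin(-14.2°)) = 19.87 - j5.029 V
  V2 = 110·(cos(-168.1°) + j·sin(-168.1°)) = -107.6 - j22.68 V
  V3 = 48·(cos(-157.3°) + j·sin(-157.3°)) = -44.28 - j18.52 V
Step 2 — Sum components: V_total = -132 - j46.23 V.
Step 3 — Convert to polar: |V_total| = 139.9 V, ∠V_total = -160.7°.

V_total = 139.9∠-160.7° V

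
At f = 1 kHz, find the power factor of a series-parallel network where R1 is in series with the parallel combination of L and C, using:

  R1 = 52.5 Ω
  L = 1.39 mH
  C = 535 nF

Step 1 — Angular frequency: ω = 2π·f = 2π·1000 = 6283 rad/s.
Step 2 — Component impedances:
  R1: Z = R = 52.5 Ω
  L: Z = jωL = j·6283·0.00139 = 0 + j8.734 Ω
  C: Z = 1/(jωC) = -j/(ω·C) = 0 - j297.5 Ω
Step 3 — Parallel branch: L || C = 1/(1/L + 1/C) = 0 + j8.998 Ω.
Step 4 — Series with R1: Z_total = R1 + (L || C) = 52.5 + j8.998 Ω = 53.27∠9.7° Ω.
Step 5 — Power factor: PF = cos(φ) = Re(Z)/|Z| = 52.5/53.265 = 0.9856.
Step 6 — Type: Im(Z) = 8.998 ⇒ lagging (phase φ = 9.7°).

PF = 0.9856 (lagging, φ = 9.7°)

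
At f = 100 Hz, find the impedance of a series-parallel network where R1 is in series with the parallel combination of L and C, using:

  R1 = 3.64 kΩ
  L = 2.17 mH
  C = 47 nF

Step 1 — Angular frequency: ω = 2π·f = 2π·100 = 628.3 rad/s.
Step 2 — Component impedances:
  R1: Z = R = 3640 Ω
  L: Z = jωL = j·628.3·0.00217 = 0 + j1.363 Ω
  C: Z = 1/(jωC) = -j/(ω·C) = 0 - j3.386e+04 Ω
Step 3 — Parallel branch: L || C = 1/(1/L + 1/C) = 0 + j1.364 Ω.
Step 4 — Series with R1: Z_total = R1 + (L || C) = 3640 + j1.364 Ω = 3640∠0.0° Ω.

Z = 3640 + j1.364 Ω = 3640∠0.0° Ω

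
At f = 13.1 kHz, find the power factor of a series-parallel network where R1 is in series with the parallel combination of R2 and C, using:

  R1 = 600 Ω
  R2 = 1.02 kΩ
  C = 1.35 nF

Step 1 — Angular frequency: ω = 2π·f = 2π·1.31e+04 = 8.231e+04 rad/s.
Step 2 — Component impedances:
  R1: Z = R = 600 Ω
  R2: Z = R = 1020 Ω
  C: Z = 1/(jωC) = -j/(ω·C) = 0 - j8999 Ω
Step 3 — Parallel branch: R2 || C = 1/(1/R2 + 1/C) = 1007 - j114.1 Ω.
Step 4 — Series with R1: Z_total = R1 + (R2 || C) = 1607 - j114.1 Ω = 1611∠-4.1° Ω.
Step 5 — Power factor: PF = cos(φ) = Re(Z)/|Z| = 1607/1611 = 0.9975.
Step 6 — Type: Im(Z) = -114.1 ⇒ leading (phase φ = -4.1°).

PF = 0.9975 (leading, φ = -4.1°)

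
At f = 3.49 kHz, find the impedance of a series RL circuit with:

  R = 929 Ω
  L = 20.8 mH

Step 1 — Angular frequency: ω = 2π·f = 2π·3490 = 2.193e+04 rad/s.
Step 2 — Component impedances:
  R: Z = R = 929 Ω
  L: Z = jωL = j·2.193e+04·0.0208 = 0 + j456.1 Ω
Step 3 — Series combination: Z_total = R + L = 929 + j456.1 Ω = 1035∠26.1° Ω.

Z = 929 + j456.1 Ω = 1035∠26.1° Ω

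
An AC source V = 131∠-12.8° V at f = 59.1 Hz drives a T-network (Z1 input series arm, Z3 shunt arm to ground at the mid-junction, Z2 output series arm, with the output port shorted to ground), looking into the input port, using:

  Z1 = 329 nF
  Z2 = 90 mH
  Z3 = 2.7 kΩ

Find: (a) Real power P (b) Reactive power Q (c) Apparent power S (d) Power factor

Step 1 — Angular frequency: ω = 2π·f = 2π·59.1 = 371.3 rad/s.
Step 2 — Component impedances:
  Z1: Z = 1/(jωC) = -j/(ω·C) = 0 - j8185 Ω
  Z2: Z = jωL = j·371.3·0.09 = 0 + j33.42 Ω
  Z3: Z = R = 2700 Ω
Step 3 — With the output port shorted to ground, the output series arm Z2 runs from the junction to ground; the shunt arm Z3 also runs from the junction to ground. They appear in parallel: Z3 || Z2 = 0.4136 + j33.42 Ω.
Step 4 — Series with input arm Z1: Z_in = Z1 + (Z3 || Z2) = 0.4136 - j8152 Ω = 8152∠-90.0° Ω.
Step 5 — Source phasor: V = 131∠-12.8° V = 127.7 - j29.02 V.
Step 6 — Current: I = V / Z = 0.003561 + j0.01567 A = 0.01607∠77.2° A.
Step 7 — Complex power: S = V·I* = 0.0001068 - j2.105 VA.
Step 8 — Real power: P = Re(S) = 0.0001068 W.
Step 9 — Reactive power: Q = Im(S) = -2.105 VAR.
Step 10 — Apparent power: |S| = 2.105 VA.
Step 11 — Power factor: PF = P/|S| = 5.074e-05 (leading).

(a) P = 0.0001068 W  (b) Q = -2.105 VAR  (c) S = 2.105 VA  (d) PF = 5.074e-05 (leading)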